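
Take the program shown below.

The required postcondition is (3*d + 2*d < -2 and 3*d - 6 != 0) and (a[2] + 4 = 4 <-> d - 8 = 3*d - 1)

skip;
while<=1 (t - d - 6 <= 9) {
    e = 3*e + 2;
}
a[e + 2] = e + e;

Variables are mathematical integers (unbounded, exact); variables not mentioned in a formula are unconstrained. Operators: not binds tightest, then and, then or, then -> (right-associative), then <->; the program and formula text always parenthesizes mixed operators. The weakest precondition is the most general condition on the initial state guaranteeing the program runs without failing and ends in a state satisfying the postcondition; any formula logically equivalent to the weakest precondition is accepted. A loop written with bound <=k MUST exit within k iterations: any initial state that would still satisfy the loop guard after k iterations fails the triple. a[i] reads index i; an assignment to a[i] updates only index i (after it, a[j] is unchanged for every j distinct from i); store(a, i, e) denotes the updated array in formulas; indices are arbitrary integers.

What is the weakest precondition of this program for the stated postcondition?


Working backward. After the program, the postcondition (3*d + 2*d < -2 and 3*d - 6 != 0) and (a[2] + 4 = 4 <-> d - 8 = 3*d - 1) must hold; in canonical form it is 5*d < -2 and 3*d != 6 and (a[2] = 0 <-> 2*d = -7).
Before a[e + 2] := e + e: 5*d < -2 and 3*d != 6 and (store(a, e + 2, 2*e)[2] = 0 <-> 2*d = -7)
Before the loop (bound <=1), unroll the exhaustion recursion (WP_0 = exit-now case; WP_j = one more guarded iteration, up to j = 1):
  WP_0: (not (t <= d + 15)) and 5*d < -2 and 3*d != 6 and (store(a, e + 2, 2*e)[2] = 0 <-> 2*d = -7)
  WP_1: (t <= d + 15 -> ((not (t <= d + 15)) and 5*d < -2 and 3*d != 6 and (store(a, 3*e + 4, 6*e + 4)[2] = 0 <-> 2*d = -7))) and ((not (t <= d + 15)) -> (5*d < -2 and 3*d != 6 and (store(a, e + 2, 2*e)[2] = 0 <-> 2*d = -7)))
So before the loop: (t <= d + 15 -> ((not (t <= d + 15)) and 5*d < -2 and 3*d != 6 and (store(a, 3*e + 4, 6*e + 4)[2] = 0 <-> 2*d = -7))) and ((not (t <= d + 15)) -> (5*d < -2 and 3*d != 6 and (store(a, e + 2, 2*e)[2] = 0 <-> 2*d = -7)))
Before skip: (t <= d + 15 -> ((not (t <= d + 15)) and 5*d < -2 and 3*d != 6 and (store(a, 3*e + 4, 6*e + 4)[2] = 0 <-> 2*d = -7))) and ((not (t <= d + 15)) -> (5*d < -2 and 3*d != 6 and (store(a, e + 2, 2*e)[2] = 0 <-> 2*d = -7)))
Answer: WP = (t <= d + 15 -> ((not (t <= d + 15)) and 5*d < -2 and 3*d != 6 and (store(a, 3*e + 4, 6*e + 4)[2] = 0 <-> 2*d = -7))) and ((not (t <= d + 15)) -> (5*d < -2 and 3*d != 6 and (store(a, e + 2, 2*e)[2] = 0 <-> 2*d = -7)))


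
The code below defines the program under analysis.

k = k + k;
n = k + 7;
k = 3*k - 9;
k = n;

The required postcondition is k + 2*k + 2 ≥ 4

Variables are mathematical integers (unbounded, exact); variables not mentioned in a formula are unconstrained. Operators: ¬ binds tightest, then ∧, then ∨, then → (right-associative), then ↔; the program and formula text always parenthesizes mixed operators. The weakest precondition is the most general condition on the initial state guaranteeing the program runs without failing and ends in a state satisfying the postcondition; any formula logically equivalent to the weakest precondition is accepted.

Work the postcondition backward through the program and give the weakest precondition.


Working backward. After the program, the postcondition k + 2*k + 2 ≥ 4 must hold; in canonical form it is 3*k ≥ 2.
Before k := n: 3*n ≥ 2
Before k := 3*k - 9: 3*n ≥ 2
Before n := k + 7: 3*k ≥ -19
Before k := k + k: 6*k ≥ -19
Answer: WP = 6*k ≥ -19


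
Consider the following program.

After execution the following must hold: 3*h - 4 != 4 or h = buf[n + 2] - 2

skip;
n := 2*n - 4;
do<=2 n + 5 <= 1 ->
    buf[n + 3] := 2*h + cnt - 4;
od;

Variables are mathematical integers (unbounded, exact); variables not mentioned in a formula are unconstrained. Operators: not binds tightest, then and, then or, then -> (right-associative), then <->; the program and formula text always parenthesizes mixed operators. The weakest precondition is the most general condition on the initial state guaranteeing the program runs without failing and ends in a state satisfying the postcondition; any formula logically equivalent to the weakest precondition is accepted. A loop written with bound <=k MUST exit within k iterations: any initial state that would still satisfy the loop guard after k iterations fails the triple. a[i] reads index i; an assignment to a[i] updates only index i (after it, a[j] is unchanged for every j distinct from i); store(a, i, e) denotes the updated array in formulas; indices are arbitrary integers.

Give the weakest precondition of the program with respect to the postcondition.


Working backward. After the program, the postcondition 3*h - 4 != 4 or h = buf[n + 2] - 2 must hold; in canonical form it is 3*h != 8 or h = buf[n + 2] - 2.
Before the loop (bound <=2), unroll the exhaustion recursion (WP_0 = exit-now case; WP_j = one more guarded iteration, up to j = 2):
  WP_0: (not (n <= -4)) and (3*h != 8 or h = buf[n + 2] - 2)
  WP_1: (n <= -4 -> ((not (n <= -4)) and (3*h != 8 or h = store(buf, n + 3, cnt + 2*h - 4)[n + 2] - 2))) and ((not (n <= -4)) -> (3*h != 8 or h = buf[n + 2] - 2))
  WP_2: (n <= -4 -> ((n <= -4 -> ((not (n <= -4)) and (3*h != 8 or h = store(store(buf, n + 3, cnt + 2*h - 4), n + 3, cnt + 2*h - 4)[n + 2] - 2))) and ((not (n <= -4)) -> (3*h != 8 or h = store(buf, n + 3, cnt + 2*h - 4)[n + 2] - 2)))) and ((not (n <= -4)) -> (3*h != 8 or h = buf[n + 2] - 2))
So before the loop: (n <= -4 -> ((n <= -4 -> ((not (n <= -4)) and (3*h != 8 or h = store(store(buf, n + 3, cnt + 2*h - 4), n + 3, cnt + 2*h - 4)[n + 2] - 2))) and ((not (n <= -4)) -> (3*h != 8 or h = store(buf, n + 3, cnt + 2*h - 4)[n + 2] - 2)))) and ((not (n <= -4)) -> (3*h != 8 or h = buf[n + 2] - 2))
Before n := 2*n - 4: (2*n <= 0 -> ((2*n <= 0 -> ((not (2*n <= 0)) and (3*h != 8 or h = store(store(buf, 2*n - 1, cnt + 2*h - 4), 2*n - 1, cnt + 2*h - 4)[2*n - 2] - 2))) and ((not (2*n <= 0)) -> (3*h != 8 or h = store(buf, 2*n - 1, cnt + 2*h - 4)[2*n - 2] - 2)))) and ((not (2*n <= 0)) -> (3*h != 8 or h = buf[2*n - 2] - 2))
Before skip: (2*n <= 0 -> ((2*n <= 0 -> ((not (2*n <= 0)) and (3*h != 8 or h = store(store(buf, 2*n - 1, cnt + 2*h - 4), 2*n - 1, cnt + 2*h - 4)[2*n - 2] - 2))) and ((not (2*n <= 0)) -> (3*h != 8 or h = store(buf, 2*n - 1, cnt + 2*h - 4)[2*n - 2] - 2)))) and ((not (2*n <= 0)) -> (3*h != 8 or h = buf[2*n - 2] - 2))
Answer: WP = (2*n <= 0 -> ((2*n <= 0 -> ((not (2*n <= 0)) and (3*h != 8 or h = store(store(buf, 2*n - 1, cnt + 2*h - 4), 2*n - 1, cnt + 2*h - 4)[2*n - 2] - 2))) and ((not (2*n <= 0)) -> (3*h != 8 or h = store(buf, 2*n - 1, cnt + 2*h - 4)[2*n - 2] - 2)))) and ((not (2*n <= 0)) -> (3*h != 8 or h = buf[2*n - 2] - 2))


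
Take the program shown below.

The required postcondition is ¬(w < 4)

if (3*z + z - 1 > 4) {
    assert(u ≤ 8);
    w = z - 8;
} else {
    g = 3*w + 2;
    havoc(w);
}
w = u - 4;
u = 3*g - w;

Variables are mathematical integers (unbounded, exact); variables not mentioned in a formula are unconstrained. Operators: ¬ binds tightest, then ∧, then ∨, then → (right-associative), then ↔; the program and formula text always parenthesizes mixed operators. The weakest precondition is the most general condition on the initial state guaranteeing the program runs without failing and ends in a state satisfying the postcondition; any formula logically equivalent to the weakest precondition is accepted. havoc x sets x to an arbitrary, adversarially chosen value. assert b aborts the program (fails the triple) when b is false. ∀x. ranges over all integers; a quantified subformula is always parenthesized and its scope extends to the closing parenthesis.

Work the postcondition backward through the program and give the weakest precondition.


Working backward. After the program, ¬(w < 4) must hold.
Before u := 3*g - w: ¬(w < 4)
Before w := u - 4: ¬(u < 8)
Then branch requires u ≤ 8 ∧ (¬(u < 8)); else branch requires ¬(u < 8).
Before the if: (4*z > 5 → (u ≤ 8 ∧ (¬(u < 8)))) ∧ ((¬(4*z > 5)) → (¬(u < 8)))
Answer: WP = (4*z > 5 → (u ≤ 8 ∧ (¬(u < 8)))) ∧ ((¬(4*z > 5)) → (¬(u < 8)))


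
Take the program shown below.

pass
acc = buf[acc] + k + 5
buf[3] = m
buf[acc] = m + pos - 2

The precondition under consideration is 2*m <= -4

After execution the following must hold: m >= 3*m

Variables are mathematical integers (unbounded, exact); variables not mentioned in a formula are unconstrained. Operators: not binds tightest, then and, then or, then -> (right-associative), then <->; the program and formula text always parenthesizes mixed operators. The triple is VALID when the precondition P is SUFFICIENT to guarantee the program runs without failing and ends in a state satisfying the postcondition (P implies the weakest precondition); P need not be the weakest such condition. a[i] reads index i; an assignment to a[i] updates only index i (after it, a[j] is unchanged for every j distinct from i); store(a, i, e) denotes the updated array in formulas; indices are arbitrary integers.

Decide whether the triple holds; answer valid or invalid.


Working backward. After the program, the postcondition m >= 3*m must hold; in canonical form it is 2*m <= 0.
Before buf[acc] := m + pos - 2: 2*m <= 0
Before buf[3] := m: 2*m <= 0
Before acc := buf[acc] + k + 5: 2*m <= 0
Before skip: 2*m <= 0
The weakest precondition is 2*m <= 0.
Check whether 2*m <= -4 implies it.
Every state satisfying the precondition satisfies the weakest precondition: the implication holds.
Answer: valid


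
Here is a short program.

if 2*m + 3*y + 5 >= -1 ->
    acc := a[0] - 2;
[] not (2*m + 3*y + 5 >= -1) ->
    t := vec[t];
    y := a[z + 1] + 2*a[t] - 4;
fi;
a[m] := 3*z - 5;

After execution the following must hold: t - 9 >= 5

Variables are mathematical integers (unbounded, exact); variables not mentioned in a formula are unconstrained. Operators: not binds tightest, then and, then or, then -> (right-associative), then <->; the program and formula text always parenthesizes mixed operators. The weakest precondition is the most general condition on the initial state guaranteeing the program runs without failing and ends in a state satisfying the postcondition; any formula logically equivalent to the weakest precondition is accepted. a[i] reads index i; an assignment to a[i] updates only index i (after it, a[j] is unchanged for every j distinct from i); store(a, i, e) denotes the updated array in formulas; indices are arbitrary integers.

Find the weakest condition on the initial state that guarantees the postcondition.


Working backward. After the program, the postcondition t - 9 >= 5 must hold; in canonical form it is t >= 14.
Before a[m] := 3*z - 5: t >= 14
Then branch requires t >= 14; else branch requires vec[t] >= 14.
Before the if: (2*m + 3*y >= -6 -> t >= 14) and ((not (2*m + 3*y >= -6)) -> vec[t] >= 14)
Answer: WP = (2*m + 3*y >= -6 -> t >= 14) and ((not (2*m + 3*y >= -6)) -> vec[t] >= 14)


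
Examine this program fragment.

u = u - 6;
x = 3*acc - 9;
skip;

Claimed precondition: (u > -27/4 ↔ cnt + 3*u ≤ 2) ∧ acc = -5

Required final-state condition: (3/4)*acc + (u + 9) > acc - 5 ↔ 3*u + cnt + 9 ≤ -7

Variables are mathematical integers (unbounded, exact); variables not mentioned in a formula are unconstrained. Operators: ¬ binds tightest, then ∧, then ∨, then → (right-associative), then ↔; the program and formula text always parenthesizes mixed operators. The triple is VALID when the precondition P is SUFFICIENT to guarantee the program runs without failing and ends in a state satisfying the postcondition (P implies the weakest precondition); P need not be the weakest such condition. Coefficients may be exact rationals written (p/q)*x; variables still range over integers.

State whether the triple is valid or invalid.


Working backward. After the program, the postcondition (3/4)*acc + (u + 9) > acc - 5 ↔ 3*u + cnt + 9 ≤ -7 must hold; in canonical form it is u > (1/4)*acc - 14 ↔ cnt + 3*u ≤ -16.
Before skip: u > (1/4)*acc - 14 ↔ cnt + 3*u ≤ -16
Before x := 3*acc - 9: u > (1/4)*acc - 14 ↔ cnt + 3*u ≤ -16
Before u := u - 6: u > (1/4)*acc - 8 ↔ cnt + 3*u ≤ 2
The weakest precondition is u > (1/4)*acc - 8 ↔ cnt + 3*u ≤ 2.
Check whether (u > -27/4 ↔ cnt + 3*u ≤ 2) ∧ acc = -5 implies it.
Countermodel: at the initial state acc = -5, cnt = 24, u = -7, the precondition holds but the weakest precondition fails.
Answer: invalid


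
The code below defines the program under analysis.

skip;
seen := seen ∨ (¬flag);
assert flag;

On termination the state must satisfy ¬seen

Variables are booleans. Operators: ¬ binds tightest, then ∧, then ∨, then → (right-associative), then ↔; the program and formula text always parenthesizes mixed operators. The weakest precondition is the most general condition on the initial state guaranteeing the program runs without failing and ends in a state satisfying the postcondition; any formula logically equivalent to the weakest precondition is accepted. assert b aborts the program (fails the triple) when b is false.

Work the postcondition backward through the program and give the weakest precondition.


Working backward. After the program, ¬seen must hold.
Before assert flag: flag ∧ (¬seen)
Before seen := seen ∨ (¬flag): flag ∧ (¬(seen ∨ (¬flag)))
Before skip: flag ∧ (¬(seen ∨ (¬flag)))
Answer: WP = flag ∧ (¬(seen ∨ (¬flag)))


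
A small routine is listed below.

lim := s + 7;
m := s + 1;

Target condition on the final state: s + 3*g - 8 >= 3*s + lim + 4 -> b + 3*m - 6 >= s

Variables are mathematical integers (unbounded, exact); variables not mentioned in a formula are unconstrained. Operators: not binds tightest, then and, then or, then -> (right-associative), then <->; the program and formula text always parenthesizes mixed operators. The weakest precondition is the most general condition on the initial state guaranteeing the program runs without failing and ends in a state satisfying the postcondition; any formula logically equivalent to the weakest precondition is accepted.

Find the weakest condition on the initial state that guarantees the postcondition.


Working backward. After the program, the postcondition s + 3*g - 8 >= 3*s + lim + 4 -> b + 3*m - 6 >= s must hold; in canonical form it is 3*g >= lim + 2*s + 12 -> b + 3*m >= s + 6.
Before m := s + 1: 3*g >= lim + 2*s + 12 -> b + 2*s >= 3
Before lim := s + 7: 3*g >= 3*s + 19 -> b + 2*s >= 3
Answer: WP = 3*g >= 3*s + 19 -> b + 2*s >= 3


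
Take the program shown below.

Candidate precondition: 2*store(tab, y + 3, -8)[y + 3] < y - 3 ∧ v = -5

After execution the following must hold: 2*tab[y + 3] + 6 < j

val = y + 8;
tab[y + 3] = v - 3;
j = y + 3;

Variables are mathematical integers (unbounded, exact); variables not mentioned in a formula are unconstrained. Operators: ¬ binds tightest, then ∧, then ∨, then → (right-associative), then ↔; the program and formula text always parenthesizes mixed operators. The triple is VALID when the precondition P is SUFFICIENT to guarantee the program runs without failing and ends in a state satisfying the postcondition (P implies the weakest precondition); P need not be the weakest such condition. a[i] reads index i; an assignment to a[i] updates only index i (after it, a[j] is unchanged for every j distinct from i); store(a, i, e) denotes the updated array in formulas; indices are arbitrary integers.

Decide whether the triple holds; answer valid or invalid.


Working backward. After the program, the postcondition 2*tab[y + 3] + 6 < j must hold; in canonical form it is 2*tab[y + 3] < j - 6.
Before j := y + 3: 2*tab[y + 3] < y - 3
Before tab[y + 3] := v - 3: 2*store(tab, y + 3, v - 3)[y + 3] < y - 3
Before val := y + 8: 2*store(tab, y + 3, v - 3)[y + 3] < y - 3
The weakest precondition is 2*store(tab, y + 3, v - 3)[y + 3] < y - 3.
Check whether 2*store(tab, y + 3, -8)[y + 3] < y - 3 ∧ v = -5 implies it.
Every state satisfying the precondition satisfies the weakest precondition: the implication holds.
Answer: valid


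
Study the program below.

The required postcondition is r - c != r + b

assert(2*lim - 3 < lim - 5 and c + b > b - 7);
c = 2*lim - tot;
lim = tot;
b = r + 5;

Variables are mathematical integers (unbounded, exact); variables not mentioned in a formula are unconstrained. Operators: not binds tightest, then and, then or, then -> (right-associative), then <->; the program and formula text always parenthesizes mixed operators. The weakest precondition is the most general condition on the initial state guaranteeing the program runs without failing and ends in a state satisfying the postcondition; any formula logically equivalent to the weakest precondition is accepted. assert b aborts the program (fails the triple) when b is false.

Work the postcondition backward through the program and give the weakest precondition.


Working backward. After the program, the postcondition r - c != r + b must hold; in canonical form it is b + c != 0.
Before b := r + 5: c + r != -5
Before lim := tot: c + r != -5
Before c := 2*lim - tot: 2*lim + r != tot - 5
Before assert 2*lim - 3 < lim - 5 and c + b > b - 7: lim < -2 and c > -7 and 2*lim + r != tot - 5
Answer: WP = lim < -2 and c > -7 and 2*lim + r != tot - 5


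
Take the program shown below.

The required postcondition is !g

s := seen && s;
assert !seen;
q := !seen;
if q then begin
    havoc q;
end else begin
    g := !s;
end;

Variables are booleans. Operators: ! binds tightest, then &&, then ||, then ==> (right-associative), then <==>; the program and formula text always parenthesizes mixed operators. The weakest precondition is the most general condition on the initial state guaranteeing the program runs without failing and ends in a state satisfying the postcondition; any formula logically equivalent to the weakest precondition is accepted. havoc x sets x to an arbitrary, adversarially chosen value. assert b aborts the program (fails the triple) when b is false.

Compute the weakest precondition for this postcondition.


Working backward. After the program, !g must hold.
Then branch requires !g; else branch requires s.
Before the if: (q ==> (!g)) && ((!q) ==> s)
Before q := !seen: ((!seen) ==> (!g)) && (seen ==> s)
Before assert !seen: (!seen) && ((!seen) ==> (!g)) && (seen ==> s)
Before s := seen && s: (!seen) && ((!seen) ==> (!g)) && (seen ==> (seen && s))
Answer: WP = (!seen) && ((!seen) ==> (!g)) && (seen ==> (seen && s))


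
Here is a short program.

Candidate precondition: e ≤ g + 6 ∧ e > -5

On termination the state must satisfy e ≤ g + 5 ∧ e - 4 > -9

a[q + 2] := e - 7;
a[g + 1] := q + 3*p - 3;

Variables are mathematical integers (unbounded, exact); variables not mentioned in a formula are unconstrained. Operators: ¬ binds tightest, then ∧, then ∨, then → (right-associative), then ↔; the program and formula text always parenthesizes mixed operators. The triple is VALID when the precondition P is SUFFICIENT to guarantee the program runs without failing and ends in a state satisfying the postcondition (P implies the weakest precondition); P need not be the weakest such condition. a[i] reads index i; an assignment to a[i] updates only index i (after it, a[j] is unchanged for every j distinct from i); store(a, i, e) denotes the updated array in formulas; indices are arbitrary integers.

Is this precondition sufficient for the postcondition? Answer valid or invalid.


Working backward. After the program, the postcondition e ≤ g + 5 ∧ e - 4 > -9 must hold; in canonical form it is e ≤ g + 5 ∧ e > -5.
Before a[g + 1] := q + 3*p - 3: e ≤ g + 5 ∧ e > -5
Before a[q + 2] := e - 7: e ≤ g + 5 ∧ e > -5
The weakest precondition is e ≤ g + 5 ∧ e > -5.
Check whether e ≤ g + 6 ∧ e > -5 implies it.
Countermodel: at the initial state e = 0, g = -6, the precondition holds but the weakest precondition fails.
Answer: invalid


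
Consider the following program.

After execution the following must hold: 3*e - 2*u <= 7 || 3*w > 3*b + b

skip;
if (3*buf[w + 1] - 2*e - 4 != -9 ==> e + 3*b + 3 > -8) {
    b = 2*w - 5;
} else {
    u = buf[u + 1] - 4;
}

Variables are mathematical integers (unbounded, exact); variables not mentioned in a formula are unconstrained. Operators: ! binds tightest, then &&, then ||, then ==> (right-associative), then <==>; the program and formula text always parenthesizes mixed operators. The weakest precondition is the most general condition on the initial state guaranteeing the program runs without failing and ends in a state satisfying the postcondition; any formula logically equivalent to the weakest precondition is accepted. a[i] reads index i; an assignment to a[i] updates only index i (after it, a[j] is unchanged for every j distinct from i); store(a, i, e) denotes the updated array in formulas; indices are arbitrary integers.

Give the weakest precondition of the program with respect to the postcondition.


Working backward. After the program, the postcondition 3*e - 2*u <= 7 || 3*w > 3*b + b must hold; in canonical form it is 3*e <= 2*u + 7 || 3*w > 4*b.
Then branch requires 3*e <= 2*u + 7 || 5*w < 20; else branch requires 3*e <= 2*buf[u + 1] - 1 || 3*w > 4*b.
Before the if: ((3*buf[w + 1] != 2*e - 5 ==> 3*b + e > -11) ==> (3*e <= 2*u + 7 || 5*w < 20)) && ((!(3*buf[w + 1] != 2*e - 5 ==> 3*b + e > -11)) ==> (3*e <= 2*buf[u + 1] - 1 || 3*w > 4*b))
Before skip: ((3*buf[w + 1] != 2*e - 5 ==> 3*b + e > -11) ==> (3*e <= 2*u + 7 || 5*w < 20)) && ((!(3*buf[w + 1] != 2*e - 5 ==> 3*b + e > -11)) ==> (3*e <= 2*buf[u + 1] - 1 || 3*w > 4*b))
Answer: WP = ((3*buf[w + 1] != 2*e - 5 ==> 3*b + e > -11) ==> (3*e <= 2*u + 7 || 5*w < 20)) && ((!(3*buf[w + 1] != 2*e - 5 ==> 3*b + e > -11)) ==> (3*e <= 2*buf[u + 1] - 1 || 3*w > 4*b))


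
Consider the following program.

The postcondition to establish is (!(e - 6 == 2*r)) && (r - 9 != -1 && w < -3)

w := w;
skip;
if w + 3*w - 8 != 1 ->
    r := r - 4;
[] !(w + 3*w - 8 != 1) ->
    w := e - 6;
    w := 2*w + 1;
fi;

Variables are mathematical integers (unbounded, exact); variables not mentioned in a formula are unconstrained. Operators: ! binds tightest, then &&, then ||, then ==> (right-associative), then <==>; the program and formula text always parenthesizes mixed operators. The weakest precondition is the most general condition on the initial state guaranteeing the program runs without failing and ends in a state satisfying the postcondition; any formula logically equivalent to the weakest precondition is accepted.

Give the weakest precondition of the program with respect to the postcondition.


Working backward. After the program, the postcondition (!(e - 6 == 2*r)) && (r - 9 != -1 && w < -3) must hold; in canonical form it is (!(e == 2*r + 6)) && r != 8 && w < -3.
Then branch requires (!(e == 2*r - 2)) && r != 12 && w < -3; else branch requires (!(e == 2*r + 6)) && r != 8 && 2*e < 8.
Before the if: (4*w != 9 ==> ((!(e == 2*r - 2)) && r != 12 && w < -3)) && ((!(4*w != 9)) ==> ((!(e == 2*r + 6)) && r != 8 && 2*e < 8))
Before skip: (4*w != 9 ==> ((!(e == 2*r - 2)) && r != 12 && w < -3)) && ((!(4*w != 9)) ==> ((!(e == 2*r + 6)) && r != 8 && 2*e < 8))
Before w := w: (4*w != 9 ==> ((!(e == 2*r - 2)) && r != 12 && w < -3)) && ((!(4*w != 9)) ==> ((!(e == 2*r + 6)) && r != 8 && 2*e < 8))
Answer: WP = (4*w != 9 ==> ((!(e == 2*r - 2)) && r != 12 && w < -3)) && ((!(4*w != 9)) ==> ((!(e == 2*r + 6)) && r != 8 && 2*e < 8))


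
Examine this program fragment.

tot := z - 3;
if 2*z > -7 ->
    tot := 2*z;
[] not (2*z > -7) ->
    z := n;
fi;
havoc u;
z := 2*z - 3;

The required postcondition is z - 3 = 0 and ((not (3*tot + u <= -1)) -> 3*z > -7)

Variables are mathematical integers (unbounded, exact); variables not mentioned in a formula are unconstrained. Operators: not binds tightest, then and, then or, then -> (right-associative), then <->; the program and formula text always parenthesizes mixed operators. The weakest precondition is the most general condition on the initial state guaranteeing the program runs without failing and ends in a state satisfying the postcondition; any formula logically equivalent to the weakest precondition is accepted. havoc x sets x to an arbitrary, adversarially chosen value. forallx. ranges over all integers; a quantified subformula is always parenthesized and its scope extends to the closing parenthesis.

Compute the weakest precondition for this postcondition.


Working backward. After the program, the postcondition z - 3 = 0 and ((not (3*tot + u <= -1)) -> 3*z > -7) must hold; in canonical form it is z = 3 and ((not (3*tot + u <= -1)) -> 3*z > -7).
Before z := 2*z - 3: 2*z = 6 and ((not (3*tot + u <= -1)) -> 6*z > 2)
Before havoc u: forall u_1. (2*z = 6 and ((not (3*tot + u_1 <= -1)) -> 6*z > 2))
Then branch requires forall u_1. (2*z = 6 and ((not (u_1 + 6*z <= -1)) -> 6*z > 2)); else branch requires forall u_1. (2*n = 6 and ((not (3*tot + u_1 <= -1)) -> 6*n > 2)).
Before the if: (2*z > -7 -> (forall u_1. (2*z = 6 and ((not (u_1 + 6*z <= -1)) -> 6*z > 2)))) and ((not (2*z > -7)) -> (forall u_1. (2*n = 6 and ((not (3*tot + u_1 <= -1)) -> 6*n > 2))))
Before tot := z - 3: (2*z > -7 -> (forall u_1. (2*z = 6 and ((not (u_1 + 6*z <= -1)) -> 6*z > 2)))) and ((not (2*z > -7)) -> (forall u_1. (2*n = 6 and ((not (u_1 + 3*z <= 8)) -> 6*n > 2))))
Answer: WP = (2*z > -7 -> (forall u_1. (2*z = 6 and ((not (u_1 + 6*z <= -1)) -> 6*z > 2)))) and ((not (2*z > -7)) -> (forall u_1. (2*n = 6 and ((not (u_1 + 3*z <= 8)) -> 6*n > 2))))


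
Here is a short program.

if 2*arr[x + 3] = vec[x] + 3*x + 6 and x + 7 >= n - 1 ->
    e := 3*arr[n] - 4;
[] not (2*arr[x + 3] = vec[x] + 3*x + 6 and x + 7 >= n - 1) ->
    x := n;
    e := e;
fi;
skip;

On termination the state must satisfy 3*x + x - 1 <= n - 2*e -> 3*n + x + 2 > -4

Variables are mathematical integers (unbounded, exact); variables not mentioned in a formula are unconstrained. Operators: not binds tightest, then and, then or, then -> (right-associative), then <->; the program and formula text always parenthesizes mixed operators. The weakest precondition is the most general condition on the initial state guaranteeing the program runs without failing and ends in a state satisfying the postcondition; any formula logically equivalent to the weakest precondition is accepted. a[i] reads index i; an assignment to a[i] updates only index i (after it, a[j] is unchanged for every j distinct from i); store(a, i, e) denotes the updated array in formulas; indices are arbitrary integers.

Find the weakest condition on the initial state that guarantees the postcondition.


Working backward. After the program, the postcondition 3*x + x - 1 <= n - 2*e -> 3*n + x + 2 > -4 must hold; in canonical form it is 2*e + 4*x <= n + 1 -> 3*n + x > -6.
Before skip: 2*e + 4*x <= n + 1 -> 3*n + x > -6
Then branch requires 6*arr[n] + 4*x <= n + 9 -> 3*n + x > -6; else branch requires 2*e + 3*n <= 1 -> 4*n > -6.
Before the if: ((2*arr[x + 3] = vec[x] + 3*x + 6 and x >= n - 8) -> (6*arr[n] + 4*x <= n + 9 -> 3*n + x > -6)) and ((not (2*arr[x + 3] = vec[x] + 3*x + 6 and x >= n - 8)) -> (2*e + 3*n <= 1 -> 4*n > -6))
Answer: WP = ((2*arr[x + 3] = vec[x] + 3*x + 6 and x >= n - 8) -> (6*arr[n] + 4*x <= n + 9 -> 3*n + x > -6)) and ((not (2*arr[x + 3] = vec[x] + 3*x + 6 and x >= n - 8)) -> (2*e + 3*n <= 1 -> 4*n > -6))


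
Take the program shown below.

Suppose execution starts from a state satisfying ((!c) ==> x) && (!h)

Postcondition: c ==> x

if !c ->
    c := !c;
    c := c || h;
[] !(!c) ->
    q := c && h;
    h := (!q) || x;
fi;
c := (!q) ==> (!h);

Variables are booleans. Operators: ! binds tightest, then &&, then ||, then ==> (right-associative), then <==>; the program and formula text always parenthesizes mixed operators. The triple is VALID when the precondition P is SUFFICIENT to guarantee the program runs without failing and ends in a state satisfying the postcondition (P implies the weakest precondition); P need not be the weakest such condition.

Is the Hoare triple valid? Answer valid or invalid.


Working backward. After the program, c ==> x must hold.
Before c := (!q) ==> (!h): ((!q) ==> (!h)) ==> x
Then branch requires ((!q) ==> (!h)) ==> x; else branch requires ((!(c && h)) ==> (!((!(c && h)) || x))) ==> x.
Before the if: ((!c) ==> (((!q) ==> (!h)) ==> x)) && (c ==> (((!(c && h)) ==> (!((!(c && h)) || x))) ==> x))
The weakest precondition is ((!c) ==> (((!q) ==> (!h)) ==> x)) && (c ==> (((!(c && h)) ==> (!((!(c && h)) || x))) ==> x)).
Check whether ((!c) ==> x) && (!h) implies it.
Every state satisfying the precondition satisfies the weakest precondition: the implication holds.
Answer: valid


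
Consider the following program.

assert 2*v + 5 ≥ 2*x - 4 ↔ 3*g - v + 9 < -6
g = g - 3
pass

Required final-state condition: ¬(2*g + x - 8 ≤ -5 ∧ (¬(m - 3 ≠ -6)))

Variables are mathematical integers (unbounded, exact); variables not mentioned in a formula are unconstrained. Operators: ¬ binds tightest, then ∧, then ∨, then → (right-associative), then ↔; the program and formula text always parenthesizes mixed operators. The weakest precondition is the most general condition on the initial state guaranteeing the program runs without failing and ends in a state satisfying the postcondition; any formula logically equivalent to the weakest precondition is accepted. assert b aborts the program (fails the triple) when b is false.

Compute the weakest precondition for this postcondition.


Working backward. After the program, the postcondition ¬(2*g + x - 8 ≤ -5 ∧ (¬(m - 3 ≠ -6))) must hold; in canonical form it is ¬(2*g + x ≤ 3 ∧ (¬(m ≠ -3))).
Before skip: ¬(2*g + x ≤ 3 ∧ (¬(m ≠ -3)))
Before g := g - 3: ¬(2*g + x ≤ 9 ∧ (¬(m ≠ -3)))
Before assert 2*v + 5 ≥ 2*x - 4 ↔ 3*g - v + 9 < -6: (2*v ≥ 2*x - 9 ↔ 3*g < v - 15) ∧ (¬(2*g + x ≤ 9 ∧ (¬(m ≠ -3))))
Answer: WP = (2*v ≥ 2*x - 9 ↔ 3*g < v - 15) ∧ (¬(2*g + x ≤ 9 ∧ (¬(m ≠ -3))))


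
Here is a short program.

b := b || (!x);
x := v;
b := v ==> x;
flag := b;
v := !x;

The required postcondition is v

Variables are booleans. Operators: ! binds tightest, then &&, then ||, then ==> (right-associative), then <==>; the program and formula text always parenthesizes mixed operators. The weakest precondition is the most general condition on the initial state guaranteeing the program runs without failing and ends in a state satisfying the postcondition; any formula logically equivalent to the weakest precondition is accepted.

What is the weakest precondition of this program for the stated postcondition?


Working backward. After the program, v must hold.
Before v := !x: !x
Before flag := b: !x
Before b := v ==> x: !x
Before x := v: !v
Before b := b || (!x): !v
Answer: WP = !v


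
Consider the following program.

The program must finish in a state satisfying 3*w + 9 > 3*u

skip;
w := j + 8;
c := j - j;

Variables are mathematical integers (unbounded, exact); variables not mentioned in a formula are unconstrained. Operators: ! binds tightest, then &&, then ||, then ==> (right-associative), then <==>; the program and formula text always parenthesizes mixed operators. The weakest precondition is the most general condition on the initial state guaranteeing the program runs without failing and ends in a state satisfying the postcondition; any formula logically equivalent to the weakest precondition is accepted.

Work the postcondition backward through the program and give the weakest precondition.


Working backward. After the program, the postcondition 3*w + 9 > 3*u must hold; in canonical form it is 3*w > 3*u - 9.
Before c := j - j: 3*w > 3*u - 9
Before w := j + 8: 3*j > 3*u - 33
Before skip: 3*j > 3*u - 33
Answer: WP = 3*j > 3*u - 33


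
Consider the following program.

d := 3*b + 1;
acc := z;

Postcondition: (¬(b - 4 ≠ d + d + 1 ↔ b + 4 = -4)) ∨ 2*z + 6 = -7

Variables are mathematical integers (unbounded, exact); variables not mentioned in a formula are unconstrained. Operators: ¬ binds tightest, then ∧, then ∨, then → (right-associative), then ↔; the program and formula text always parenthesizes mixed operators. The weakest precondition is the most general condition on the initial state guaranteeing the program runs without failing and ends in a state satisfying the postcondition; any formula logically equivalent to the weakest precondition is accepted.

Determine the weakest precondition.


Working backward. After the program, the postcondition (¬(b - 4 ≠ d + d + 1 ↔ b + 4 = -4)) ∨ 2*z + 6 = -7 must hold; in canonical form it is (¬(b ≠ 2*d + 5 ↔ b = -8)) ∨ 2*z = -13.
Before acc := z: (¬(b ≠ 2*d + 5 ↔ b = -8)) ∨ 2*z = -13
Before d := 3*b + 1: (¬(5*b ≠ -7 ↔ b = -8)) ∨ 2*z = -13
Answer: WP = (¬(5*b ≠ -7 ↔ b = -8)) ∨ 2*z = -13


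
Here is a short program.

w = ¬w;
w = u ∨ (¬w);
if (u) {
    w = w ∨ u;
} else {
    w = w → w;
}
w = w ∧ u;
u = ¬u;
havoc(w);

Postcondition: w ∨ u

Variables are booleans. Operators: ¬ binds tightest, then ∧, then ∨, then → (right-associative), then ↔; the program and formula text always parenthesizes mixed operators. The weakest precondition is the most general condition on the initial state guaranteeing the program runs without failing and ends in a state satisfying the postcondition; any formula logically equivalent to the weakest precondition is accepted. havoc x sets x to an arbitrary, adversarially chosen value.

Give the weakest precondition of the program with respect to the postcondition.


Working backward. After the program, w ∨ u must hold.
Before havoc w: u
Before u := ¬u: ¬u
Before w := w ∧ u: ¬u
Then branch requires ¬u; else branch requires ¬u.
Before the if: u → (¬u)
Before w := u ∨ (¬w): u → (¬u)
Before w := ¬w: u → (¬u)
Answer: WP = u → (¬u)


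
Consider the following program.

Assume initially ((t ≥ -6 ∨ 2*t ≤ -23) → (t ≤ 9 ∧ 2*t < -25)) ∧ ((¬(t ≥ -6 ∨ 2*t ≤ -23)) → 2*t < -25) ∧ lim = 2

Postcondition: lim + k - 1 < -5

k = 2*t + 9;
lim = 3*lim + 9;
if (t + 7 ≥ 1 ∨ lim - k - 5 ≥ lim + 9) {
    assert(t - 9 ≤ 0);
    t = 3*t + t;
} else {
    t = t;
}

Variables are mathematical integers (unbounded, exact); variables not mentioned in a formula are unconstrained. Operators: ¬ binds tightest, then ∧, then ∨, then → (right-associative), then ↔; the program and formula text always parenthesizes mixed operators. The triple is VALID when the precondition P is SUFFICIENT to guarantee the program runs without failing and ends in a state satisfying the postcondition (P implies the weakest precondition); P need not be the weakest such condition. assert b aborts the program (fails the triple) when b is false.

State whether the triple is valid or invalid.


Working backward. After the program, the postcondition lim + k - 1 < -5 must hold; in canonical form it is k + lim < -4.
Then branch requires t ≤ 9 ∧ k + lim < -4; else branch requires k + lim < -4.
Before the if: ((t ≥ -6 ∨ k ≤ -14) → (t ≤ 9 ∧ k + lim < -4)) ∧ ((¬(t ≥ -6 ∨ k ≤ -14)) → k + lim < -4)
Before lim := 3*lim + 9: ((t ≥ -6 ∨ k ≤ -14) → (t ≤ 9 ∧ k + 3*lim < -13)) ∧ ((¬(t ≥ -6 ∨ k ≤ -14)) → k + 3*lim < -13)
Before k := 2*t + 9: ((t ≥ -6 ∨ 2*t ≤ -23) → (t ≤ 9 ∧ 3*lim + 2*t < -22)) ∧ ((¬(t ≥ -6 ∨ 2*t ≤ -23)) → 3*lim + 2*t < -22)
The weakest precondition is ((t ≥ -6 ∨ 2*t ≤ -23) → (t ≤ 9 ∧ 3*lim + 2*t < -22)) ∧ ((¬(t ≥ -6 ∨ 2*t ≤ -23)) → 3*lim + 2*t < -22).
Check whether ((t ≥ -6 ∨ 2*t ≤ -23) → (t ≤ 9 ∧ 2*t < -25)) ∧ ((¬(t ≥ -6 ∨ 2*t ≤ -23)) → 2*t < -25) ∧ lim = 2 implies it.
Countermodel: at the initial state lim = 2, t = -13, the precondition holds but the weakest precondition fails.
Answer: invalid


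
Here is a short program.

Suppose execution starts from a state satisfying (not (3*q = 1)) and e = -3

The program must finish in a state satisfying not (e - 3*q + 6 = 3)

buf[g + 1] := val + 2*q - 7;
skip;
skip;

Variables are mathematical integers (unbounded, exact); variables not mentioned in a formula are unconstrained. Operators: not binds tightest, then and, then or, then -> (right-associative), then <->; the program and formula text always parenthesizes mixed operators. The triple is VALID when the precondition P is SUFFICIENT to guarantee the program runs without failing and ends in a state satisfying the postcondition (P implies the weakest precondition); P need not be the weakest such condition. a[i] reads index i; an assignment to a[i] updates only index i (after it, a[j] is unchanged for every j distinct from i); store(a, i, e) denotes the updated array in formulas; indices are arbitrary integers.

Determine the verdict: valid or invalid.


Working backward. After the program, the postcondition not (e - 3*q + 6 = 3) must hold; in canonical form it is not (e = 3*q - 3).
Before skip: not (e = 3*q - 3)
Before skip: not (e = 3*q - 3)
Before buf[g + 1] := val + 2*q - 7: not (e = 3*q - 3)
The weakest precondition is not (e = 3*q - 3).
Check whether (not (3*q = 1)) and e = -3 implies it.
Countermodel: at the initial state e = -3, q = 0, the precondition holds but the weakest precondition fails.
Answer: invalid


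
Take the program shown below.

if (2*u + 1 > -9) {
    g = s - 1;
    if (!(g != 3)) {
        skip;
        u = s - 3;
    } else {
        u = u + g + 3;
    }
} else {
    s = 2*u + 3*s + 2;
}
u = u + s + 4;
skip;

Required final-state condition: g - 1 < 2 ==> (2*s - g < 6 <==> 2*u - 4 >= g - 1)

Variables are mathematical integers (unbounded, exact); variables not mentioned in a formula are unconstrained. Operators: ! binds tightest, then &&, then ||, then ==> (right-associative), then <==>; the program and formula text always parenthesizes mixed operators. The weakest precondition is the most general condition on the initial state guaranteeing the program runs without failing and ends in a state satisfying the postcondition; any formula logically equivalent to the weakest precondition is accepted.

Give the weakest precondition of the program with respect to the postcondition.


Working backward. After the program, the postcondition g - 1 < 2 ==> (2*s - g < 6 <==> 2*u - 4 >= g - 1) must hold; in canonical form it is g < 3 ==> (2*s < g + 6 <==> 2*u >= g + 3).
Before skip: g < 3 ==> (2*s < g + 6 <==> 2*u >= g + 3)
Before u := u + s + 4: g < 3 ==> (2*s < g + 6 <==> 2*s + 2*u >= g - 5)
Then branch requires ((!(s != 4)) ==> (s < 4 ==> (s < 5 <==> 3*s >= 0))) && (s != 4 ==> (s < 4 ==> (s < 5 <==> 3*s + 2*u >= -10))); else branch requires g < 3 ==> (6*s + 4*u < g + 2 <==> 6*s + 6*u >= g - 9).
Before the if: (2*u > -10 ==> (((!(s != 4)) ==> (s < 4 ==> (s < 5 <==> 3*s >= 0))) && (s != 4 ==> (s < 4 ==> (s < 5 <==> 3*s + 2*u >= -10))))) && ((!(2*u > -10)) ==> (g < 3 ==> (6*s + 4*u < g + 2 <==> 6*s + 6*u >= g - 9)))
Answer: WP = (2*u > -10 ==> (((!(s != 4)) ==> (s < 4 ==> (s < 5 <==> 3*s >= 0))) && (s != 4 ==> (s < 4 ==> (s < 5 <==> 3*s + 2*u >= -10))))) && ((!(2*u > -10)) ==> (g < 3 ==> (6*s + 4*u < g + 2 <==> 6*s + 6*u >= g - 9)))


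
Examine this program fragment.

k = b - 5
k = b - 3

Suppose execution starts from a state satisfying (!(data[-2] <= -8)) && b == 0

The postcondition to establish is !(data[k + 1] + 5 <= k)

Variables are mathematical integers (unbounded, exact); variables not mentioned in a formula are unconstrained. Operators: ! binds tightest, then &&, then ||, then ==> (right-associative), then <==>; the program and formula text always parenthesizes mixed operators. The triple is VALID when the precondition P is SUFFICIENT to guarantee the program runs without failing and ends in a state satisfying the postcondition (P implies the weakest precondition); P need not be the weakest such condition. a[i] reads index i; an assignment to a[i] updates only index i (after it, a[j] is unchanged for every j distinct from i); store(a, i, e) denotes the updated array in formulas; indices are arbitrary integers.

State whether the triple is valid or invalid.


Working backward. After the program, the postcondition !(data[k + 1] + 5 <= k) must hold; in canonical form it is !(data[k + 1] <= k - 5).
Before k := b - 3: !(data[b - 2] <= b - 8)
Before k := b - 5: !(data[b - 2] <= b - 8)
The weakest precondition is !(data[b - 2] <= b - 8).
Check whether (!(data[-2] <= -8)) && b == 0 implies it.
Every state satisfying the precondition satisfies the weakest precondition: the implication holds.
Answer: valid
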